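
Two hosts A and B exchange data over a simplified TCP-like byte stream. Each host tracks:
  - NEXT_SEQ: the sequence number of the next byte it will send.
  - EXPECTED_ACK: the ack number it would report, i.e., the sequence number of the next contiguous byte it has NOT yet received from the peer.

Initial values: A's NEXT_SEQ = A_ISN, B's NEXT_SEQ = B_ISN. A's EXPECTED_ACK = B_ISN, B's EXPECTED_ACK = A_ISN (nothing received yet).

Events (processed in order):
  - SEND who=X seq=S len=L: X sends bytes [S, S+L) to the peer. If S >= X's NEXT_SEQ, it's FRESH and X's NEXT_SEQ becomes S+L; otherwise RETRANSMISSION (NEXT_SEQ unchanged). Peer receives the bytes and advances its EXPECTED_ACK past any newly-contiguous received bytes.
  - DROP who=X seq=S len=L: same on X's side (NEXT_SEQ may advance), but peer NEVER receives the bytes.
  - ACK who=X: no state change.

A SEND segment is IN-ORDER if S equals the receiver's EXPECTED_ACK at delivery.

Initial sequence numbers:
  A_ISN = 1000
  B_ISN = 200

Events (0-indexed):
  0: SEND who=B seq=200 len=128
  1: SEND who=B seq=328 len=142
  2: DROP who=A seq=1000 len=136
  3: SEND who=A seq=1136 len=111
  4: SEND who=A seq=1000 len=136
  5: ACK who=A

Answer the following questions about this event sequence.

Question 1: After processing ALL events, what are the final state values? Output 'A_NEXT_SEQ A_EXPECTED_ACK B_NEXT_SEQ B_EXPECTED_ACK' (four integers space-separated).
After event 0: A_seq=1000 A_ack=328 B_seq=328 B_ack=1000
After event 1: A_seq=1000 A_ack=470 B_seq=470 B_ack=1000
After event 2: A_seq=1136 A_ack=470 B_seq=470 B_ack=1000
After event 3: A_seq=1247 A_ack=470 B_seq=470 B_ack=1000
After event 4: A_seq=1247 A_ack=470 B_seq=470 B_ack=1247
After event 5: A_seq=1247 A_ack=470 B_seq=470 B_ack=1247

Answer: 1247 470 470 1247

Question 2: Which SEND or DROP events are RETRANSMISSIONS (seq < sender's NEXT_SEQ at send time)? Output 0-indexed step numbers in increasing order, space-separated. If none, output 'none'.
Answer: 4

Derivation:
Step 0: SEND seq=200 -> fresh
Step 1: SEND seq=328 -> fresh
Step 2: DROP seq=1000 -> fresh
Step 3: SEND seq=1136 -> fresh
Step 4: SEND seq=1000 -> retransmit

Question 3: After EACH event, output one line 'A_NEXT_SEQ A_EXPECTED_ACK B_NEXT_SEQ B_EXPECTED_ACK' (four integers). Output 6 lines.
1000 328 328 1000
1000 470 470 1000
1136 470 470 1000
1247 470 470 1000
1247 470 470 1247
1247 470 470 1247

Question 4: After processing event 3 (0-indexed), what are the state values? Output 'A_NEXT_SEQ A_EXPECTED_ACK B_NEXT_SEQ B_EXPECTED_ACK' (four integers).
After event 0: A_seq=1000 A_ack=328 B_seq=328 B_ack=1000
After event 1: A_seq=1000 A_ack=470 B_seq=470 B_ack=1000
After event 2: A_seq=1136 A_ack=470 B_seq=470 B_ack=1000
After event 3: A_seq=1247 A_ack=470 B_seq=470 B_ack=1000

1247 470 470 1000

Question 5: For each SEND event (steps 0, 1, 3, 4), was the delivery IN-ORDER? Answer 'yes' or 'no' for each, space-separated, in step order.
Answer: yes yes no yes

Derivation:
Step 0: SEND seq=200 -> in-order
Step 1: SEND seq=328 -> in-order
Step 3: SEND seq=1136 -> out-of-order
Step 4: SEND seq=1000 -> in-order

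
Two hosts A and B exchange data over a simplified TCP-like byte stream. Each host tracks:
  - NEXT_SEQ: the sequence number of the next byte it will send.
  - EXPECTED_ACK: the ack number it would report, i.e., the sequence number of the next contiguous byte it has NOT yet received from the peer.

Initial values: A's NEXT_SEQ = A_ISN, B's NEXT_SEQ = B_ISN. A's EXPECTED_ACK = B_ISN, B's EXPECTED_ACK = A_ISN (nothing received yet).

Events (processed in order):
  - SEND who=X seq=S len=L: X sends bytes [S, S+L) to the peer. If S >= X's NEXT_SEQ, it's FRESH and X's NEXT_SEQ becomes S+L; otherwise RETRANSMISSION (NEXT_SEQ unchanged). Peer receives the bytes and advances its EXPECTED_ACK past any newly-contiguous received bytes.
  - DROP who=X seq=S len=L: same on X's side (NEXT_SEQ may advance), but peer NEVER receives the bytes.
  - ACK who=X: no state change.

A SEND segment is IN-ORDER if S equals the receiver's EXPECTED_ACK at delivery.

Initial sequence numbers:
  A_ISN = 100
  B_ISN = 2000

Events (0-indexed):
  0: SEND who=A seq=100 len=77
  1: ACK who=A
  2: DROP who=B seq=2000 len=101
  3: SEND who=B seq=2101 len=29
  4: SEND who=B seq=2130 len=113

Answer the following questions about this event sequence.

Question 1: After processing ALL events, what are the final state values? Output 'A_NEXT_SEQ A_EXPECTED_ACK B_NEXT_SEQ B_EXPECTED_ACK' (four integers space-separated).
Answer: 177 2000 2243 177

Derivation:
After event 0: A_seq=177 A_ack=2000 B_seq=2000 B_ack=177
After event 1: A_seq=177 A_ack=2000 B_seq=2000 B_ack=177
After event 2: A_seq=177 A_ack=2000 B_seq=2101 B_ack=177
After event 3: A_seq=177 A_ack=2000 B_seq=2130 B_ack=177
After event 4: A_seq=177 A_ack=2000 B_seq=2243 B_ack=177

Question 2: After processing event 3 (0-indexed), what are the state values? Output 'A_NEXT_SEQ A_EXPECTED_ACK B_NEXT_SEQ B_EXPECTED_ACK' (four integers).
After event 0: A_seq=177 A_ack=2000 B_seq=2000 B_ack=177
After event 1: A_seq=177 A_ack=2000 B_seq=2000 B_ack=177
After event 2: A_seq=177 A_ack=2000 B_seq=2101 B_ack=177
After event 3: A_seq=177 A_ack=2000 B_seq=2130 B_ack=177

177 2000 2130 177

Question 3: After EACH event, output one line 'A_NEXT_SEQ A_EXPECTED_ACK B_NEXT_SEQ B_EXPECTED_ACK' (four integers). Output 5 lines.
177 2000 2000 177
177 2000 2000 177
177 2000 2101 177
177 2000 2130 177
177 2000 2243 177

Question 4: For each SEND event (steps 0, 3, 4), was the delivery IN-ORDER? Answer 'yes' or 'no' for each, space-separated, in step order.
Step 0: SEND seq=100 -> in-order
Step 3: SEND seq=2101 -> out-of-order
Step 4: SEND seq=2130 -> out-of-order

Answer: yes no no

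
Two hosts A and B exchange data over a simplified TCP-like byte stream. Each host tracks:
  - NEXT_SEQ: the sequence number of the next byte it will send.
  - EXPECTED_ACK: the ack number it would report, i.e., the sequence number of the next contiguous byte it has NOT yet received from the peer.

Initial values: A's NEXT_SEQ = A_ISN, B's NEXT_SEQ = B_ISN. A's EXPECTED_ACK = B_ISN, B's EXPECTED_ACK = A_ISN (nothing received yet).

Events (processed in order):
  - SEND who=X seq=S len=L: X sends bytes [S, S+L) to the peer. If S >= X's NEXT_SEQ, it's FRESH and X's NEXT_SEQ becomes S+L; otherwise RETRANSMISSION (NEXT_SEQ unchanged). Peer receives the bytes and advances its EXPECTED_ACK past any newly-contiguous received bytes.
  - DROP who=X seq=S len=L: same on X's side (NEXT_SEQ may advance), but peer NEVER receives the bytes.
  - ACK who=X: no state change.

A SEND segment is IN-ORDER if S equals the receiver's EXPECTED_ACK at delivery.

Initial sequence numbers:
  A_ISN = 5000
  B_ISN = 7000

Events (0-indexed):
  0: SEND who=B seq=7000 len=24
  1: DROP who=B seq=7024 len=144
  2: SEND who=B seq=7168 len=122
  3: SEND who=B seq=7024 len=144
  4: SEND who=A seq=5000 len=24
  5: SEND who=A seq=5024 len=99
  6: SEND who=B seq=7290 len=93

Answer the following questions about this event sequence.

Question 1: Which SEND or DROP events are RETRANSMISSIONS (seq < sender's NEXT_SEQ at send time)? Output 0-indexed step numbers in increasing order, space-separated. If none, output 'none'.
Step 0: SEND seq=7000 -> fresh
Step 1: DROP seq=7024 -> fresh
Step 2: SEND seq=7168 -> fresh
Step 3: SEND seq=7024 -> retransmit
Step 4: SEND seq=5000 -> fresh
Step 5: SEND seq=5024 -> fresh
Step 6: SEND seq=7290 -> fresh

Answer: 3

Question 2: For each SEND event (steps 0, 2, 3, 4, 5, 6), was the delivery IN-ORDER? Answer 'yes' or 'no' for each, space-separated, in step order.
Step 0: SEND seq=7000 -> in-order
Step 2: SEND seq=7168 -> out-of-order
Step 3: SEND seq=7024 -> in-order
Step 4: SEND seq=5000 -> in-order
Step 5: SEND seq=5024 -> in-order
Step 6: SEND seq=7290 -> in-order

Answer: yes no yes yes yes yes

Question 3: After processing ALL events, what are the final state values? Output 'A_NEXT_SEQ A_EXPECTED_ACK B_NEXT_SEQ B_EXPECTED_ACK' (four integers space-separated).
After event 0: A_seq=5000 A_ack=7024 B_seq=7024 B_ack=5000
After event 1: A_seq=5000 A_ack=7024 B_seq=7168 B_ack=5000
After event 2: A_seq=5000 A_ack=7024 B_seq=7290 B_ack=5000
After event 3: A_seq=5000 A_ack=7290 B_seq=7290 B_ack=5000
After event 4: A_seq=5024 A_ack=7290 B_seq=7290 B_ack=5024
After event 5: A_seq=5123 A_ack=7290 B_seq=7290 B_ack=5123
After event 6: A_seq=5123 A_ack=7383 B_seq=7383 B_ack=5123

Answer: 5123 7383 7383 5123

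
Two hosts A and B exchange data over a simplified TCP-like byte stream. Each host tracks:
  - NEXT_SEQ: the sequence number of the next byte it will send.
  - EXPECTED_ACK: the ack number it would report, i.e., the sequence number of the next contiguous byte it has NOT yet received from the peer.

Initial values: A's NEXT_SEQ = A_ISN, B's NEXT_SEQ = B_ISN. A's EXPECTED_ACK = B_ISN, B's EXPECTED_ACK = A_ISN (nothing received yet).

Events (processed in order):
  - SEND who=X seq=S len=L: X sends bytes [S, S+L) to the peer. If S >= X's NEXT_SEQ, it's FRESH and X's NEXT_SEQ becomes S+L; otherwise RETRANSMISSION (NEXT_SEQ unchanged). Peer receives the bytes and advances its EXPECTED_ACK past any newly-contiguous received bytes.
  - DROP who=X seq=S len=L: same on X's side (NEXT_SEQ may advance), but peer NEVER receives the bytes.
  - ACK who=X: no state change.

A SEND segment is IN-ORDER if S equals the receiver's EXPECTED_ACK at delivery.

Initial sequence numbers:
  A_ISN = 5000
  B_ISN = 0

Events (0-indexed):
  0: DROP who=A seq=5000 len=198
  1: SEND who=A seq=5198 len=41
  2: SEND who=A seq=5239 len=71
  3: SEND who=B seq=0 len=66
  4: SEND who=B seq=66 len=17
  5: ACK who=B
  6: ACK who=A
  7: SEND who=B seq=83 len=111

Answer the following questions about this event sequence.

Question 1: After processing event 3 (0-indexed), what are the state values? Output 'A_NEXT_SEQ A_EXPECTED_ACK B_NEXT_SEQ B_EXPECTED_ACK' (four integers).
After event 0: A_seq=5198 A_ack=0 B_seq=0 B_ack=5000
After event 1: A_seq=5239 A_ack=0 B_seq=0 B_ack=5000
After event 2: A_seq=5310 A_ack=0 B_seq=0 B_ack=5000
After event 3: A_seq=5310 A_ack=66 B_seq=66 B_ack=5000

5310 66 66 5000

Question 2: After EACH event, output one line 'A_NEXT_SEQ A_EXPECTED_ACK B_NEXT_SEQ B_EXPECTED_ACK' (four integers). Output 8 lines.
5198 0 0 5000
5239 0 0 5000
5310 0 0 5000
5310 66 66 5000
5310 83 83 5000
5310 83 83 5000
5310 83 83 5000
5310 194 194 5000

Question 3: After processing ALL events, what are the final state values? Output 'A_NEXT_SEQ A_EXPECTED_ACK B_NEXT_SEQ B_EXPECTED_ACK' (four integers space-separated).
Answer: 5310 194 194 5000

Derivation:
After event 0: A_seq=5198 A_ack=0 B_seq=0 B_ack=5000
After event 1: A_seq=5239 A_ack=0 B_seq=0 B_ack=5000
After event 2: A_seq=5310 A_ack=0 B_seq=0 B_ack=5000
After event 3: A_seq=5310 A_ack=66 B_seq=66 B_ack=5000
After event 4: A_seq=5310 A_ack=83 B_seq=83 B_ack=5000
After event 5: A_seq=5310 A_ack=83 B_seq=83 B_ack=5000
After event 6: A_seq=5310 A_ack=83 B_seq=83 B_ack=5000
After event 7: A_seq=5310 A_ack=194 B_seq=194 B_ack=5000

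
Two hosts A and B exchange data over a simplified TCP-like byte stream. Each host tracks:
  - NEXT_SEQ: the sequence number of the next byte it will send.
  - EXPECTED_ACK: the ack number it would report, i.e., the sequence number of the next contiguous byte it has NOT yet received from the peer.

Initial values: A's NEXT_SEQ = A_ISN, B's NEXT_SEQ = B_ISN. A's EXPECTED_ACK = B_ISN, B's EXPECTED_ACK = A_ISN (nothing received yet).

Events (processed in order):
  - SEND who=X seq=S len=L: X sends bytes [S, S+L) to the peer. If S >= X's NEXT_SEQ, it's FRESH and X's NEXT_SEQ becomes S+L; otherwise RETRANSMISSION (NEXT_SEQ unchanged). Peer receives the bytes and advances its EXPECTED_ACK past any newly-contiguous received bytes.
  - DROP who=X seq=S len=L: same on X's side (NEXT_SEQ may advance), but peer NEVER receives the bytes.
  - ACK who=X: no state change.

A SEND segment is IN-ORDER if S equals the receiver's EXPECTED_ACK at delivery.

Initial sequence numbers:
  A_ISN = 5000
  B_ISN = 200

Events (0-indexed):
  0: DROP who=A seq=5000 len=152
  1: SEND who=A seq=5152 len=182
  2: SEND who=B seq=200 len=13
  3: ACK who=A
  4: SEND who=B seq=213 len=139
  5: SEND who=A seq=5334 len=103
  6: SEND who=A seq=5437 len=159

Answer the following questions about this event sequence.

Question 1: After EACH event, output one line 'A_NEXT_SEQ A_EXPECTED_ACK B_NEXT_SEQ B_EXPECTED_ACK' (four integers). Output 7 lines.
5152 200 200 5000
5334 200 200 5000
5334 213 213 5000
5334 213 213 5000
5334 352 352 5000
5437 352 352 5000
5596 352 352 5000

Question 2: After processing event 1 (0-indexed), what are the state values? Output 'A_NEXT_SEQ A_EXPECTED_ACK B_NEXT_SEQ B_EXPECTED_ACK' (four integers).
After event 0: A_seq=5152 A_ack=200 B_seq=200 B_ack=5000
After event 1: A_seq=5334 A_ack=200 B_seq=200 B_ack=5000

5334 200 200 5000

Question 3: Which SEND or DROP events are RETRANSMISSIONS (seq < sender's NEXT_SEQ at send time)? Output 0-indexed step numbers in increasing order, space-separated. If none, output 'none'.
Answer: none

Derivation:
Step 0: DROP seq=5000 -> fresh
Step 1: SEND seq=5152 -> fresh
Step 2: SEND seq=200 -> fresh
Step 4: SEND seq=213 -> fresh
Step 5: SEND seq=5334 -> fresh
Step 6: SEND seq=5437 -> fresh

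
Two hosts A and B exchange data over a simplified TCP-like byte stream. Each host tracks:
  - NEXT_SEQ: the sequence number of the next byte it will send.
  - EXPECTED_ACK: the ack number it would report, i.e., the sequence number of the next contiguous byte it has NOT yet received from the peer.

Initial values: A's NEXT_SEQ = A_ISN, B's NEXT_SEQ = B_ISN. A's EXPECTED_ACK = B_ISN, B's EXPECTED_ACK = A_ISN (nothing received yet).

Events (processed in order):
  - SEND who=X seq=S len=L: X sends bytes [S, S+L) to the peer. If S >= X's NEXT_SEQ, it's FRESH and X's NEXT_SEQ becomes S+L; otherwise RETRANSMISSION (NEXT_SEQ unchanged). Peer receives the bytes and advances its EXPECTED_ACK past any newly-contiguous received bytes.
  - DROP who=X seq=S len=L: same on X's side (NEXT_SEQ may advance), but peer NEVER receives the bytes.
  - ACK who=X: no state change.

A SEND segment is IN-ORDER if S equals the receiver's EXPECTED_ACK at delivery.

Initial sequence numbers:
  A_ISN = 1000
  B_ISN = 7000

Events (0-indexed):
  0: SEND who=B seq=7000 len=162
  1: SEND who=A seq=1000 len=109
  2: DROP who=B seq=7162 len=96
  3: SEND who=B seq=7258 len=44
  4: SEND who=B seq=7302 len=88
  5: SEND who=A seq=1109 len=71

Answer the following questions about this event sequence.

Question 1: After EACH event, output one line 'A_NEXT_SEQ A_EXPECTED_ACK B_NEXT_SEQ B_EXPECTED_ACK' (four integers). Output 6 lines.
1000 7162 7162 1000
1109 7162 7162 1109
1109 7162 7258 1109
1109 7162 7302 1109
1109 7162 7390 1109
1180 7162 7390 1180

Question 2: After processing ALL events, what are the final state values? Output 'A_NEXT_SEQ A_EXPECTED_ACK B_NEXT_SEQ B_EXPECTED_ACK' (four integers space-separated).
After event 0: A_seq=1000 A_ack=7162 B_seq=7162 B_ack=1000
After event 1: A_seq=1109 A_ack=7162 B_seq=7162 B_ack=1109
After event 2: A_seq=1109 A_ack=7162 B_seq=7258 B_ack=1109
After event 3: A_seq=1109 A_ack=7162 B_seq=7302 B_ack=1109
After event 4: A_seq=1109 A_ack=7162 B_seq=7390 B_ack=1109
After event 5: A_seq=1180 A_ack=7162 B_seq=7390 B_ack=1180

Answer: 1180 7162 7390 1180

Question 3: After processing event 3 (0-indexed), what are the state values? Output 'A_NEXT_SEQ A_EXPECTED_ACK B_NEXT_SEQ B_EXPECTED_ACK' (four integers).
After event 0: A_seq=1000 A_ack=7162 B_seq=7162 B_ack=1000
After event 1: A_seq=1109 A_ack=7162 B_seq=7162 B_ack=1109
After event 2: A_seq=1109 A_ack=7162 B_seq=7258 B_ack=1109
After event 3: A_seq=1109 A_ack=7162 B_seq=7302 B_ack=1109

1109 7162 7302 1109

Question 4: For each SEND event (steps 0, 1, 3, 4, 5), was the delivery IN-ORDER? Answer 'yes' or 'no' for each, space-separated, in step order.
Step 0: SEND seq=7000 -> in-order
Step 1: SEND seq=1000 -> in-order
Step 3: SEND seq=7258 -> out-of-order
Step 4: SEND seq=7302 -> out-of-order
Step 5: SEND seq=1109 -> in-order

Answer: yes yes no no yes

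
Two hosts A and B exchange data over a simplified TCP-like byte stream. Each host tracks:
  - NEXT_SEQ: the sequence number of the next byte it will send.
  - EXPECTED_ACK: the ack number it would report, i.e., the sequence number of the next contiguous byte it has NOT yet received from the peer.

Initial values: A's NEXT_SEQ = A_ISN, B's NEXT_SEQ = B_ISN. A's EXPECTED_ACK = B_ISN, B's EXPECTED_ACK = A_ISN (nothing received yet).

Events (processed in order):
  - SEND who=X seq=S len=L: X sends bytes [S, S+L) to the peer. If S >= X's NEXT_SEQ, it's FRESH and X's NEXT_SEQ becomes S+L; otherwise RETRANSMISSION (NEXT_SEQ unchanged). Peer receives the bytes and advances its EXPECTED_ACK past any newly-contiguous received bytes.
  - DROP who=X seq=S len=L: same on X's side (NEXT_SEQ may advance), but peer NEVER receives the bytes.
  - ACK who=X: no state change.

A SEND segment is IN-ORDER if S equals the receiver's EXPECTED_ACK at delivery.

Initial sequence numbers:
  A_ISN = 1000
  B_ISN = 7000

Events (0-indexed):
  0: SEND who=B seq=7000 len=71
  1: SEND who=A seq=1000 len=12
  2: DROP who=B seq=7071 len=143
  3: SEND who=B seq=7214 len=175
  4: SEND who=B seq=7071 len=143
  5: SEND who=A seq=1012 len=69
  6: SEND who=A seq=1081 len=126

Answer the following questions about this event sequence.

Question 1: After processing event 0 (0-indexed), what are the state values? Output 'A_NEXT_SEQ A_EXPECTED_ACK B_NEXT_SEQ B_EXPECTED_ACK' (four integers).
After event 0: A_seq=1000 A_ack=7071 B_seq=7071 B_ack=1000

1000 7071 7071 1000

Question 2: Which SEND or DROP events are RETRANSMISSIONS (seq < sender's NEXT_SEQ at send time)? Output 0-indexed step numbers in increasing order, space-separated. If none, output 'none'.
Step 0: SEND seq=7000 -> fresh
Step 1: SEND seq=1000 -> fresh
Step 2: DROP seq=7071 -> fresh
Step 3: SEND seq=7214 -> fresh
Step 4: SEND seq=7071 -> retransmit
Step 5: SEND seq=1012 -> fresh
Step 6: SEND seq=1081 -> fresh

Answer: 4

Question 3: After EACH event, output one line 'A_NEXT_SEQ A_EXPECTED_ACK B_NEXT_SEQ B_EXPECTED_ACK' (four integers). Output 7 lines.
1000 7071 7071 1000
1012 7071 7071 1012
1012 7071 7214 1012
1012 7071 7389 1012
1012 7389 7389 1012
1081 7389 7389 1081
1207 7389 7389 1207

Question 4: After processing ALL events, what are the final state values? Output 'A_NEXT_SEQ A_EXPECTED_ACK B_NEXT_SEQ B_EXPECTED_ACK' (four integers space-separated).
Answer: 1207 7389 7389 1207

Derivation:
After event 0: A_seq=1000 A_ack=7071 B_seq=7071 B_ack=1000
After event 1: A_seq=1012 A_ack=7071 B_seq=7071 B_ack=1012
After event 2: A_seq=1012 A_ack=7071 B_seq=7214 B_ack=1012
After event 3: A_seq=1012 A_ack=7071 B_seq=7389 B_ack=1012
After event 4: A_seq=1012 A_ack=7389 B_seq=7389 B_ack=1012
After event 5: A_seq=1081 A_ack=7389 B_seq=7389 B_ack=1081
After event 6: A_seq=1207 A_ack=7389 B_seq=7389 B_ack=1207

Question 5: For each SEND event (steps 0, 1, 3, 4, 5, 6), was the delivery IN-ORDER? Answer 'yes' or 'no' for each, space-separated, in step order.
Step 0: SEND seq=7000 -> in-order
Step 1: SEND seq=1000 -> in-order
Step 3: SEND seq=7214 -> out-of-order
Step 4: SEND seq=7071 -> in-order
Step 5: SEND seq=1012 -> in-order
Step 6: SEND seq=1081 -> in-order

Answer: yes yes no yes yes yes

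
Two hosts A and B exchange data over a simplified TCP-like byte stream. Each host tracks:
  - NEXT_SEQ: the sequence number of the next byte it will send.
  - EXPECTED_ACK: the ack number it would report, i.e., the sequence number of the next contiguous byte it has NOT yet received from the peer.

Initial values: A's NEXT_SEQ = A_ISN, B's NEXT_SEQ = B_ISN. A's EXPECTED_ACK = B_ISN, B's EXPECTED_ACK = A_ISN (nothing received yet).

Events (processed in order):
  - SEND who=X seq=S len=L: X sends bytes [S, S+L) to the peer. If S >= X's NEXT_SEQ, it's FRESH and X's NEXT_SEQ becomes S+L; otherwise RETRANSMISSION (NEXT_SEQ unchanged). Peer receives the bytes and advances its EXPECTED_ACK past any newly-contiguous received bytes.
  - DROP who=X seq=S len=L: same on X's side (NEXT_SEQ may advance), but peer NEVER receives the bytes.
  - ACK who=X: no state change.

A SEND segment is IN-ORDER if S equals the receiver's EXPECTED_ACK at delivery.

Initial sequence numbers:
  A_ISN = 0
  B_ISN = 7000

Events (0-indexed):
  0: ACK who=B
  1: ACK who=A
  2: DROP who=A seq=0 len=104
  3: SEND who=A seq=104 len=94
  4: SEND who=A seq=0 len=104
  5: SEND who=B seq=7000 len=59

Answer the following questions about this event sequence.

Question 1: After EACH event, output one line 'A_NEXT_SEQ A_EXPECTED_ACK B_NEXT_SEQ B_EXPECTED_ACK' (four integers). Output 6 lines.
0 7000 7000 0
0 7000 7000 0
104 7000 7000 0
198 7000 7000 0
198 7000 7000 198
198 7059 7059 198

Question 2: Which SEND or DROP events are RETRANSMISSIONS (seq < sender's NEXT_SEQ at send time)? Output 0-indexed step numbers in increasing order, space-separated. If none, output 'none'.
Answer: 4

Derivation:
Step 2: DROP seq=0 -> fresh
Step 3: SEND seq=104 -> fresh
Step 4: SEND seq=0 -> retransmit
Step 5: SEND seq=7000 -> fresh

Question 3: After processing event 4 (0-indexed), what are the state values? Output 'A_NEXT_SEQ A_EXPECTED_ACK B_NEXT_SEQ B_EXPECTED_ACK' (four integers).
After event 0: A_seq=0 A_ack=7000 B_seq=7000 B_ack=0
After event 1: A_seq=0 A_ack=7000 B_seq=7000 B_ack=0
After event 2: A_seq=104 A_ack=7000 B_seq=7000 B_ack=0
After event 3: A_seq=198 A_ack=7000 B_seq=7000 B_ack=0
After event 4: A_seq=198 A_ack=7000 B_seq=7000 B_ack=198

198 7000 7000 198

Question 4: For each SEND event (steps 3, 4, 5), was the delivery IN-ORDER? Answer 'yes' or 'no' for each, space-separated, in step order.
Answer: no yes yes

Derivation:
Step 3: SEND seq=104 -> out-of-order
Step 4: SEND seq=0 -> in-order
Step 5: SEND seq=7000 -> in-order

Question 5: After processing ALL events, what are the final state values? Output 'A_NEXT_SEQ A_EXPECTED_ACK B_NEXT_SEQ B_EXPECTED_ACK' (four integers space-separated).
After event 0: A_seq=0 A_ack=7000 B_seq=7000 B_ack=0
After event 1: A_seq=0 A_ack=7000 B_seq=7000 B_ack=0
After event 2: A_seq=104 A_ack=7000 B_seq=7000 B_ack=0
After event 3: A_seq=198 A_ack=7000 B_seq=7000 B_ack=0
After event 4: A_seq=198 A_ack=7000 B_seq=7000 B_ack=198
After event 5: A_seq=198 A_ack=7059 B_seq=7059 B_ack=198

Answer: 198 7059 7059 198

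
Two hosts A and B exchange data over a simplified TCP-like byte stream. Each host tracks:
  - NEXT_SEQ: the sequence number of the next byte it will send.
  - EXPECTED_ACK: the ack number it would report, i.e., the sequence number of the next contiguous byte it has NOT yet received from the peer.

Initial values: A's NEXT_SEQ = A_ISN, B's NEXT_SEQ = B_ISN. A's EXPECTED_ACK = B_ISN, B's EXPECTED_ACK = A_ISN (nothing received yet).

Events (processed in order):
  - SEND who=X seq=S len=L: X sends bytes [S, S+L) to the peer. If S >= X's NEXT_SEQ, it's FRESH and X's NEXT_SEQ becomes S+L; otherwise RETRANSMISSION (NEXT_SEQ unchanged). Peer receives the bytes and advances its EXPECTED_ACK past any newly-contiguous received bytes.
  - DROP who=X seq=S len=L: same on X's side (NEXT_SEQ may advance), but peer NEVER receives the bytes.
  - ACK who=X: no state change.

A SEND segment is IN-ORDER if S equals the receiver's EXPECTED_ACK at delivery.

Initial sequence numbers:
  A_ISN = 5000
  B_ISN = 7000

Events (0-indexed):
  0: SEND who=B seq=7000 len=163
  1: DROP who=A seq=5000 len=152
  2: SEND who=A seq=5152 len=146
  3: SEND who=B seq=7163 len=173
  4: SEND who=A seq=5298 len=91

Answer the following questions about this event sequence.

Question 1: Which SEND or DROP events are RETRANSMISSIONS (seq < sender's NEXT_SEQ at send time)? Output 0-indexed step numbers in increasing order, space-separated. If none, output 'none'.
Step 0: SEND seq=7000 -> fresh
Step 1: DROP seq=5000 -> fresh
Step 2: SEND seq=5152 -> fresh
Step 3: SEND seq=7163 -> fresh
Step 4: SEND seq=5298 -> fresh

Answer: none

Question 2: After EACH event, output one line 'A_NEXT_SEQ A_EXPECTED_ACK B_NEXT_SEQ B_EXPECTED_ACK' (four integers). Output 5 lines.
5000 7163 7163 5000
5152 7163 7163 5000
5298 7163 7163 5000
5298 7336 7336 5000
5389 7336 7336 5000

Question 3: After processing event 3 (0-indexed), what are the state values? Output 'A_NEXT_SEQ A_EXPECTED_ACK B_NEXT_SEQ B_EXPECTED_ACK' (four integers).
After event 0: A_seq=5000 A_ack=7163 B_seq=7163 B_ack=5000
After event 1: A_seq=5152 A_ack=7163 B_seq=7163 B_ack=5000
After event 2: A_seq=5298 A_ack=7163 B_seq=7163 B_ack=5000
After event 3: A_seq=5298 A_ack=7336 B_seq=7336 B_ack=5000

5298 7336 7336 5000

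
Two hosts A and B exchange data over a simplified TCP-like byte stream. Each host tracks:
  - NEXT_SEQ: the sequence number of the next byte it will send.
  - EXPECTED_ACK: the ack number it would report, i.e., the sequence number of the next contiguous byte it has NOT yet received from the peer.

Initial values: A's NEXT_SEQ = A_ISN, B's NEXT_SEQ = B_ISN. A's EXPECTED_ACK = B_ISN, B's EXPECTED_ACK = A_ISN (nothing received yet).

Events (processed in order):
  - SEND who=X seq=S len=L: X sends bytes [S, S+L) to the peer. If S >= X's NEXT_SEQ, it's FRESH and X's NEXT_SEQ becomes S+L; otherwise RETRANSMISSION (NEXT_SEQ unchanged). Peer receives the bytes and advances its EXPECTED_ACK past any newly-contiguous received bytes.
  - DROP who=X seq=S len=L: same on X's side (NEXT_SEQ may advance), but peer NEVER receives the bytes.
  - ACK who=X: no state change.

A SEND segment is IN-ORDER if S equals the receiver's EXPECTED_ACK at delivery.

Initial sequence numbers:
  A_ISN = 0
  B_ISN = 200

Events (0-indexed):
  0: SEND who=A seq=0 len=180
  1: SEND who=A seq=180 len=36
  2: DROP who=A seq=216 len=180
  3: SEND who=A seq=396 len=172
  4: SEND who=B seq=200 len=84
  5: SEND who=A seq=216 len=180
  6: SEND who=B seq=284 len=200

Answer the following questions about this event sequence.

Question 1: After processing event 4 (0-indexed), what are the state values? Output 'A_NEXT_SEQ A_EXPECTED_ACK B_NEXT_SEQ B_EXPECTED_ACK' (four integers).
After event 0: A_seq=180 A_ack=200 B_seq=200 B_ack=180
After event 1: A_seq=216 A_ack=200 B_seq=200 B_ack=216
After event 2: A_seq=396 A_ack=200 B_seq=200 B_ack=216
After event 3: A_seq=568 A_ack=200 B_seq=200 B_ack=216
After event 4: A_seq=568 A_ack=284 B_seq=284 B_ack=216

568 284 284 216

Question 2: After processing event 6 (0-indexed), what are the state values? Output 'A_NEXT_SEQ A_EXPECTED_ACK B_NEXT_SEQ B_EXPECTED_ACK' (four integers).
After event 0: A_seq=180 A_ack=200 B_seq=200 B_ack=180
After event 1: A_seq=216 A_ack=200 B_seq=200 B_ack=216
After event 2: A_seq=396 A_ack=200 B_seq=200 B_ack=216
After event 3: A_seq=568 A_ack=200 B_seq=200 B_ack=216
After event 4: A_seq=568 A_ack=284 B_seq=284 B_ack=216
After event 5: A_seq=568 A_ack=284 B_seq=284 B_ack=568
After event 6: A_seq=568 A_ack=484 B_seq=484 B_ack=568

568 484 484 568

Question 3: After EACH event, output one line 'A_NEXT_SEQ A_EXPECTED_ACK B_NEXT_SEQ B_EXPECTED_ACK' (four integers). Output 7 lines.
180 200 200 180
216 200 200 216
396 200 200 216
568 200 200 216
568 284 284 216
568 284 284 568
568 484 484 568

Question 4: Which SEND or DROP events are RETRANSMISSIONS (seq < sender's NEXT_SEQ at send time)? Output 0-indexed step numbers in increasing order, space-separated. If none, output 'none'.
Step 0: SEND seq=0 -> fresh
Step 1: SEND seq=180 -> fresh
Step 2: DROP seq=216 -> fresh
Step 3: SEND seq=396 -> fresh
Step 4: SEND seq=200 -> fresh
Step 5: SEND seq=216 -> retransmit
Step 6: SEND seq=284 -> fresh

Answer: 5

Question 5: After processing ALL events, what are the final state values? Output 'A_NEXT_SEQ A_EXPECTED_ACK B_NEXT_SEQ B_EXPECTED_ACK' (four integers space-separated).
Answer: 568 484 484 568

Derivation:
After event 0: A_seq=180 A_ack=200 B_seq=200 B_ack=180
After event 1: A_seq=216 A_ack=200 B_seq=200 B_ack=216
After event 2: A_seq=396 A_ack=200 B_seq=200 B_ack=216
After event 3: A_seq=568 A_ack=200 B_seq=200 B_ack=216
After event 4: A_seq=568 A_ack=284 B_seq=284 B_ack=216
After event 5: A_seq=568 A_ack=284 B_seq=284 B_ack=568
After event 6: A_seq=568 A_ack=484 B_seq=484 B_ack=568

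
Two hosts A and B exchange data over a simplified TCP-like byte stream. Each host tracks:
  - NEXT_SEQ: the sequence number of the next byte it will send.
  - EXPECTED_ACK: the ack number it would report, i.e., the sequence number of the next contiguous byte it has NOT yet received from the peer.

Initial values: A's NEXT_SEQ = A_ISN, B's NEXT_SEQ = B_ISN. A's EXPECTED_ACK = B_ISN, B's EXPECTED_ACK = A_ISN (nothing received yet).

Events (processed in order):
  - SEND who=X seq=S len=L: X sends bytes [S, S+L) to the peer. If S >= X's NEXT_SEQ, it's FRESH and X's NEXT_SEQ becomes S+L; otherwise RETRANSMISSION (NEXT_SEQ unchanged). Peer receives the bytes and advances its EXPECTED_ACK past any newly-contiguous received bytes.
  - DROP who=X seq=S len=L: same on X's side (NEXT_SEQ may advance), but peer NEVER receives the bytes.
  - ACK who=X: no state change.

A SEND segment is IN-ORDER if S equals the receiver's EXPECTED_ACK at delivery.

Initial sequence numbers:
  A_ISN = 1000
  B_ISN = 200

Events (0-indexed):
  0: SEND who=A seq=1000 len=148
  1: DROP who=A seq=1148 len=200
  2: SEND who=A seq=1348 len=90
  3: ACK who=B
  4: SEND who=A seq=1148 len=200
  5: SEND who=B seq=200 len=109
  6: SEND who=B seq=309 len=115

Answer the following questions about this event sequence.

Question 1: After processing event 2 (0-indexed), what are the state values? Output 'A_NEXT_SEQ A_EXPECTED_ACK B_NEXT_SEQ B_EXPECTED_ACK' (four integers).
After event 0: A_seq=1148 A_ack=200 B_seq=200 B_ack=1148
After event 1: A_seq=1348 A_ack=200 B_seq=200 B_ack=1148
After event 2: A_seq=1438 A_ack=200 B_seq=200 B_ack=1148

1438 200 200 1148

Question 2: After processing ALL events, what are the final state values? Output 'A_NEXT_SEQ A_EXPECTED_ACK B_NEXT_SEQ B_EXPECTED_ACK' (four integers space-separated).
Answer: 1438 424 424 1438

Derivation:
After event 0: A_seq=1148 A_ack=200 B_seq=200 B_ack=1148
After event 1: A_seq=1348 A_ack=200 B_seq=200 B_ack=1148
After event 2: A_seq=1438 A_ack=200 B_seq=200 B_ack=1148
After event 3: A_seq=1438 A_ack=200 B_seq=200 B_ack=1148
After event 4: A_seq=1438 A_ack=200 B_seq=200 B_ack=1438
After event 5: A_seq=1438 A_ack=309 B_seq=309 B_ack=1438
After event 6: A_seq=1438 A_ack=424 B_seq=424 B_ack=1438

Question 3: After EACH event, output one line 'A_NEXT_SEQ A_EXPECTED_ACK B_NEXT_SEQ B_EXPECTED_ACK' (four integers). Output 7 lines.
1148 200 200 1148
1348 200 200 1148
1438 200 200 1148
1438 200 200 1148
1438 200 200 1438
1438 309 309 1438
1438 424 424 1438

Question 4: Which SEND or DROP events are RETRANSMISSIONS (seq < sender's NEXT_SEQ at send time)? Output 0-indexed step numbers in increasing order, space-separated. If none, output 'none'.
Step 0: SEND seq=1000 -> fresh
Step 1: DROP seq=1148 -> fresh
Step 2: SEND seq=1348 -> fresh
Step 4: SEND seq=1148 -> retransmit
Step 5: SEND seq=200 -> fresh
Step 6: SEND seq=309 -> fresh

Answer: 4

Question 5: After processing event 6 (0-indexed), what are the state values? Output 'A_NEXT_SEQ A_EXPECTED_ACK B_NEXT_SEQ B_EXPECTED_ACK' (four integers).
After event 0: A_seq=1148 A_ack=200 B_seq=200 B_ack=1148
After event 1: A_seq=1348 A_ack=200 B_seq=200 B_ack=1148
After event 2: A_seq=1438 A_ack=200 B_seq=200 B_ack=1148
After event 3: A_seq=1438 A_ack=200 B_seq=200 B_ack=1148
After event 4: A_seq=1438 A_ack=200 B_seq=200 B_ack=1438
After event 5: A_seq=1438 A_ack=309 B_seq=309 B_ack=1438
After event 6: A_seq=1438 A_ack=424 B_seq=424 B_ack=1438

1438 424 424 1438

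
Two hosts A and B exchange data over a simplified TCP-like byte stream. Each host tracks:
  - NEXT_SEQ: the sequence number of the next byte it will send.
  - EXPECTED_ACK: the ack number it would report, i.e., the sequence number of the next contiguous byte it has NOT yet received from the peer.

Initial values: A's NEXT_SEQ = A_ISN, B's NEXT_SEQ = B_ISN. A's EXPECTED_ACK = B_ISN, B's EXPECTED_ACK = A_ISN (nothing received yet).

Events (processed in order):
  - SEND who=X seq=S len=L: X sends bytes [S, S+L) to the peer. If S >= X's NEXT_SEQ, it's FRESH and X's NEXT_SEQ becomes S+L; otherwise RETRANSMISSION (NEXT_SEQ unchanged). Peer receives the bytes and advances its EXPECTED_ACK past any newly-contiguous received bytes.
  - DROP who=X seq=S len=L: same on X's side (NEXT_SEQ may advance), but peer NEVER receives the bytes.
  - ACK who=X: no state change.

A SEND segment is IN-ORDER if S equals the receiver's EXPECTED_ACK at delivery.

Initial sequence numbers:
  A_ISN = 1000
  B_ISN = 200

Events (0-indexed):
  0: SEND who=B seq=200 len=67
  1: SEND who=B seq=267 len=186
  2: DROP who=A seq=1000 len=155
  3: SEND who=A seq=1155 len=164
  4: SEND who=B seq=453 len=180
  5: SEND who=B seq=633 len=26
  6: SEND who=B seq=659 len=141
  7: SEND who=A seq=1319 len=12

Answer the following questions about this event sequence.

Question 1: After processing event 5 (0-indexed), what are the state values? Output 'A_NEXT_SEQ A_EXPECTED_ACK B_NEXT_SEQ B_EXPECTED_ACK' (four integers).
After event 0: A_seq=1000 A_ack=267 B_seq=267 B_ack=1000
After event 1: A_seq=1000 A_ack=453 B_seq=453 B_ack=1000
After event 2: A_seq=1155 A_ack=453 B_seq=453 B_ack=1000
After event 3: A_seq=1319 A_ack=453 B_seq=453 B_ack=1000
After event 4: A_seq=1319 A_ack=633 B_seq=633 B_ack=1000
After event 5: A_seq=1319 A_ack=659 B_seq=659 B_ack=1000

1319 659 659 1000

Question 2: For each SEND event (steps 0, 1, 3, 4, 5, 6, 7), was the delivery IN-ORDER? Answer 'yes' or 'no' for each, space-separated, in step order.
Answer: yes yes no yes yes yes no

Derivation:
Step 0: SEND seq=200 -> in-order
Step 1: SEND seq=267 -> in-order
Step 3: SEND seq=1155 -> out-of-order
Step 4: SEND seq=453 -> in-order
Step 5: SEND seq=633 -> in-order
Step 6: SEND seq=659 -> in-order
Step 7: SEND seq=1319 -> out-of-order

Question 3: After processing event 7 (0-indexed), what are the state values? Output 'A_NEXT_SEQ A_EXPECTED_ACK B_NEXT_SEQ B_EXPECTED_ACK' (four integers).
After event 0: A_seq=1000 A_ack=267 B_seq=267 B_ack=1000
After event 1: A_seq=1000 A_ack=453 B_seq=453 B_ack=1000
After event 2: A_seq=1155 A_ack=453 B_seq=453 B_ack=1000
After event 3: A_seq=1319 A_ack=453 B_seq=453 B_ack=1000
After event 4: A_seq=1319 A_ack=633 B_seq=633 B_ack=1000
After event 5: A_seq=1319 A_ack=659 B_seq=659 B_ack=1000
After event 6: A_seq=1319 A_ack=800 B_seq=800 B_ack=1000
After event 7: A_seq=1331 A_ack=800 B_seq=800 B_ack=1000

1331 800 800 1000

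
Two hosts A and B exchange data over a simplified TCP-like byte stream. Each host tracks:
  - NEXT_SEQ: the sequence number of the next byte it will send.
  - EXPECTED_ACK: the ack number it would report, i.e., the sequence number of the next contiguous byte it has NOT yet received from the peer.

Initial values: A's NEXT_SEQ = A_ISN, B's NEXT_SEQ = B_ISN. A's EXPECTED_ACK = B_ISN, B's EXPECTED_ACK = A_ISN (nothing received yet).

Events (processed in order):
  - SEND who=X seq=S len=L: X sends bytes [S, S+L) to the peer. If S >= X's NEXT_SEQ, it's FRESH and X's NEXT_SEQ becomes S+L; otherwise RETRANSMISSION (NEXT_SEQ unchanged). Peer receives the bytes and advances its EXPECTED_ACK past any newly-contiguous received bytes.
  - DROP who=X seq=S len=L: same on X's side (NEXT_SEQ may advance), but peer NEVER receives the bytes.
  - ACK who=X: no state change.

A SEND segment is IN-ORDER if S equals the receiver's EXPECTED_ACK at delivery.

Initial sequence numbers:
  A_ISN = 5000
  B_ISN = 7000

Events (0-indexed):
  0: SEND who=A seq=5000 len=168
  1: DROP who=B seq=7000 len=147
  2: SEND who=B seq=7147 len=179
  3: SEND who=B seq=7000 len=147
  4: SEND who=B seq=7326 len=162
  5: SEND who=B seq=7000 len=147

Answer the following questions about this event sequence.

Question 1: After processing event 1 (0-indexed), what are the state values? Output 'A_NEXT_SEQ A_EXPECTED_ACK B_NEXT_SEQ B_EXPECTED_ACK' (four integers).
After event 0: A_seq=5168 A_ack=7000 B_seq=7000 B_ack=5168
After event 1: A_seq=5168 A_ack=7000 B_seq=7147 B_ack=5168

5168 7000 7147 5168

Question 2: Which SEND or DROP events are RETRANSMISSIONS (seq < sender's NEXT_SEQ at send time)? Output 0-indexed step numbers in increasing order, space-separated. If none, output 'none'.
Step 0: SEND seq=5000 -> fresh
Step 1: DROP seq=7000 -> fresh
Step 2: SEND seq=7147 -> fresh
Step 3: SEND seq=7000 -> retransmit
Step 4: SEND seq=7326 -> fresh
Step 5: SEND seq=7000 -> retransmit

Answer: 3 5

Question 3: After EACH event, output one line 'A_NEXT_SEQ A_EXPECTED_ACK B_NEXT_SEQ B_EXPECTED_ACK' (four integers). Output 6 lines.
5168 7000 7000 5168
5168 7000 7147 5168
5168 7000 7326 5168
5168 7326 7326 5168
5168 7488 7488 5168
5168 7488 7488 5168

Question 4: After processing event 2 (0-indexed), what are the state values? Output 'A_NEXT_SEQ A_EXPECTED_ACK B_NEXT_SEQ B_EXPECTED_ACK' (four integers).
After event 0: A_seq=5168 A_ack=7000 B_seq=7000 B_ack=5168
After event 1: A_seq=5168 A_ack=7000 B_seq=7147 B_ack=5168
After event 2: A_seq=5168 A_ack=7000 B_seq=7326 B_ack=5168

5168 7000 7326 5168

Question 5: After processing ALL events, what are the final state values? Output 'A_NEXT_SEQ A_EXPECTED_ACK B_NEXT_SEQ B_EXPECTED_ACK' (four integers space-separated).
After event 0: A_seq=5168 A_ack=7000 B_seq=7000 B_ack=5168
After event 1: A_seq=5168 A_ack=7000 B_seq=7147 B_ack=5168
After event 2: A_seq=5168 A_ack=7000 B_seq=7326 B_ack=5168
After event 3: A_seq=5168 A_ack=7326 B_seq=7326 B_ack=5168
After event 4: A_seq=5168 A_ack=7488 B_seq=7488 B_ack=5168
After event 5: A_seq=5168 A_ack=7488 B_seq=7488 B_ack=5168

Answer: 5168 7488 7488 5168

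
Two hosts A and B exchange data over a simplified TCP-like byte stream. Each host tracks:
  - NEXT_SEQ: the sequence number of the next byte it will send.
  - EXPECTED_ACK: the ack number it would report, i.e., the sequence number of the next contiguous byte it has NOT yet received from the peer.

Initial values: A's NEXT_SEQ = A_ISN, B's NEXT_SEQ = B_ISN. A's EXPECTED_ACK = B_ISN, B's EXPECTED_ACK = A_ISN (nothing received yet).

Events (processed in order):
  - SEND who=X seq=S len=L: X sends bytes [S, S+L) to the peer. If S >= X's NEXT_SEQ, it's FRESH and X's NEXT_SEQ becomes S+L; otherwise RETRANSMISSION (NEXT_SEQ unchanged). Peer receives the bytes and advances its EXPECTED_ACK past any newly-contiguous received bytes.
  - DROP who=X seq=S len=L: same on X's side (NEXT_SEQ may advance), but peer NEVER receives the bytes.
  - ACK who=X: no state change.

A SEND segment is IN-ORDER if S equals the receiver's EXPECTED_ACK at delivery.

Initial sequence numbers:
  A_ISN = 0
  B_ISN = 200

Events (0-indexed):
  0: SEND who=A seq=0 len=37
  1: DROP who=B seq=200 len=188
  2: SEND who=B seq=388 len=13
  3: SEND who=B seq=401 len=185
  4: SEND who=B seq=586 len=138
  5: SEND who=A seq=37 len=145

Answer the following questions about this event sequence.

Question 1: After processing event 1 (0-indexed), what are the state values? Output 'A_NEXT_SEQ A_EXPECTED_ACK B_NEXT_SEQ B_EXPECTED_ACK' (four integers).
After event 0: A_seq=37 A_ack=200 B_seq=200 B_ack=37
After event 1: A_seq=37 A_ack=200 B_seq=388 B_ack=37

37 200 388 37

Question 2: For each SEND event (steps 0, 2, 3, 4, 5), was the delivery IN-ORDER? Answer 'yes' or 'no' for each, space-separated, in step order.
Answer: yes no no no yes

Derivation:
Step 0: SEND seq=0 -> in-order
Step 2: SEND seq=388 -> out-of-order
Step 3: SEND seq=401 -> out-of-order
Step 4: SEND seq=586 -> out-of-order
Step 5: SEND seq=37 -> in-order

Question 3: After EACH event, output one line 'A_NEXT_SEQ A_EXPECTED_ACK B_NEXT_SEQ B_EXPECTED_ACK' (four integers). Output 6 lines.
37 200 200 37
37 200 388 37
37 200 401 37
37 200 586 37
37 200 724 37
182 200 724 182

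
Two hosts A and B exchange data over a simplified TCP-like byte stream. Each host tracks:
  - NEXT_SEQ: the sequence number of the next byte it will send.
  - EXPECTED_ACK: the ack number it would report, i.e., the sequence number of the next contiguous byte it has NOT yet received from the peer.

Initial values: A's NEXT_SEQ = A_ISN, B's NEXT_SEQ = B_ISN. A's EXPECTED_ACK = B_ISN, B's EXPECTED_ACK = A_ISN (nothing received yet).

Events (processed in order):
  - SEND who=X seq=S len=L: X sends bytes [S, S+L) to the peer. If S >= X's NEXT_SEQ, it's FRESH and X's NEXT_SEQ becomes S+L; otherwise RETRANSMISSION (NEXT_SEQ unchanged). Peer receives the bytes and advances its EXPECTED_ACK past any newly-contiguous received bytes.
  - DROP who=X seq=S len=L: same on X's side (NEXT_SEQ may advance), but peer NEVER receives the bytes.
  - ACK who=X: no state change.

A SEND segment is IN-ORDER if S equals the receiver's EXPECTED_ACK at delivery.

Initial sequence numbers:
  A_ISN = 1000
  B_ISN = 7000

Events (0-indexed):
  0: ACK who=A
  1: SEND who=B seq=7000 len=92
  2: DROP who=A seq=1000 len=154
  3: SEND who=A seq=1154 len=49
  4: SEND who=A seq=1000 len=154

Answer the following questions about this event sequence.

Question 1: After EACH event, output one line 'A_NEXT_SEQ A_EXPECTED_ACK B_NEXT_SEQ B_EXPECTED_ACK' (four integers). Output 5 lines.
1000 7000 7000 1000
1000 7092 7092 1000
1154 7092 7092 1000
1203 7092 7092 1000
1203 7092 7092 1203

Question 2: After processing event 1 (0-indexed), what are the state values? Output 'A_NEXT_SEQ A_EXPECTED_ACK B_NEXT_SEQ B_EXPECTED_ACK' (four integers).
After event 0: A_seq=1000 A_ack=7000 B_seq=7000 B_ack=1000
After event 1: A_seq=1000 A_ack=7092 B_seq=7092 B_ack=1000

1000 7092 7092 1000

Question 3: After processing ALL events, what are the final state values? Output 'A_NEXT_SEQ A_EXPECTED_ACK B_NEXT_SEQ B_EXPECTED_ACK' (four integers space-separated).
Answer: 1203 7092 7092 1203

Derivation:
After event 0: A_seq=1000 A_ack=7000 B_seq=7000 B_ack=1000
After event 1: A_seq=1000 A_ack=7092 B_seq=7092 B_ack=1000
After event 2: A_seq=1154 A_ack=7092 B_seq=7092 B_ack=1000
After event 3: A_seq=1203 A_ack=7092 B_seq=7092 B_ack=1000
After event 4: A_seq=1203 A_ack=7092 B_seq=7092 B_ack=1203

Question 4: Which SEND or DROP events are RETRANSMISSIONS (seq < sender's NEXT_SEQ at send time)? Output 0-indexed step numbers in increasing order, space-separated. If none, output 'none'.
Answer: 4

Derivation:
Step 1: SEND seq=7000 -> fresh
Step 2: DROP seq=1000 -> fresh
Step 3: SEND seq=1154 -> fresh
Step 4: SEND seq=1000 -> retransmit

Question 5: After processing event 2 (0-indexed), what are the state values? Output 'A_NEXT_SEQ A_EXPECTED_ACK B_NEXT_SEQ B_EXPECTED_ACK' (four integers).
After event 0: A_seq=1000 A_ack=7000 B_seq=7000 B_ack=1000
After event 1: A_seq=1000 A_ack=7092 B_seq=7092 B_ack=1000
After event 2: A_seq=1154 A_ack=7092 B_seq=7092 B_ack=1000

1154 7092 7092 1000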